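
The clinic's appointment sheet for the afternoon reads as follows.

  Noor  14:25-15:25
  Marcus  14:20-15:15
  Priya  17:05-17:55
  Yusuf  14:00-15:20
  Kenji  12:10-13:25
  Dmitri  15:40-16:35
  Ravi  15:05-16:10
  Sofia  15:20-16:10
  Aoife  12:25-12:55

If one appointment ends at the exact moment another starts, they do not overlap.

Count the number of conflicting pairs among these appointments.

Sorted by start: Kenji, Aoife, Yusuf, Marcus, Noor, Ravi, Sofia, Dmitri, Priya.
Aoife starts before Kenji ends → Kenji and Aoife overlap.
Yusuf starts after Kenji ends, so nothing later overlaps Kenji either.
Yusuf starts after Aoife ends, so nothing later overlaps Aoife either.
Marcus starts before Yusuf ends → Yusuf and Marcus overlap.
Noor starts before Yusuf ends → Yusuf and Noor overlap.
Ravi starts before Yusuf ends → Yusuf and Ravi overlap.
Sofia starts exactly when Yusuf ends (back-to-back, no overlap), so nothing later overlaps Yusuf either.
Noor starts before Marcus ends → Marcus and Noor overlap.
Ravi starts before Marcus ends → Marcus and Ravi overlap.
Sofia starts after Marcus ends, so nothing later overlaps Marcus either.
Ravi starts before Noor ends → Noor and Ravi overlap.
Sofia starts before Noor ends → Noor and Sofia overlap.
Dmitri starts after Noor ends, so nothing later overlaps Noor either.
Sofia starts before Ravi ends → Ravi and Sofia overlap.
Dmitri starts before Ravi ends → Ravi and Dmitri overlap.
Priya starts after Ravi ends.
Dmitri starts before Sofia ends → Sofia and Dmitri overlap.
Priya starts after Sofia ends.
Priya starts after Dmitri ends.
Overlapping pairs: Aoife & Kenji, Dmitri & Ravi, Dmitri & Sofia, Marcus & Noor, Marcus & Ravi, Marcus & Yusuf, Noor & Ravi, Noor & Sofia, Noor & Yusuf, Ravi & Sofia, Ravi & Yusuf — 11 in total.

11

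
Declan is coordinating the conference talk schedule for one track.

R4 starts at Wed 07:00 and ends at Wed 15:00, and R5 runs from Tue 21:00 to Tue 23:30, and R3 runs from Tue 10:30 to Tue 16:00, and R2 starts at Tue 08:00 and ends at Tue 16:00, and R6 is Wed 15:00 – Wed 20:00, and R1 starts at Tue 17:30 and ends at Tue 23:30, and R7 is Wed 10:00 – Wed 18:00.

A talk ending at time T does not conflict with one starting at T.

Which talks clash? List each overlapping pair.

R1 & R5, R2 & R3, R4 & R7, R6 & R7

Two intervals overlap when each starts before the other ends.
Sorted by start: R2, R3, R1, R5, R4, R7, R6.
R3 starts before R2 ends → R2 and R3 overlap.
R1 starts after R2 ends, so nothing later overlaps R2 either.
R1 starts after R3 ends, so nothing later overlaps R3 either.
R5 starts before R1 ends → R1 and R5 overlap.
R4 starts after R1 ends, so nothing later overlaps R1 either.
R4 starts after R5 ends, so nothing later overlaps R5 either.
R7 starts before R4 ends → R4 and R7 overlap.
R6 starts exactly when R4 ends (back-to-back, no overlap).
R6 starts before R7 ends → R7 and R6 overlap.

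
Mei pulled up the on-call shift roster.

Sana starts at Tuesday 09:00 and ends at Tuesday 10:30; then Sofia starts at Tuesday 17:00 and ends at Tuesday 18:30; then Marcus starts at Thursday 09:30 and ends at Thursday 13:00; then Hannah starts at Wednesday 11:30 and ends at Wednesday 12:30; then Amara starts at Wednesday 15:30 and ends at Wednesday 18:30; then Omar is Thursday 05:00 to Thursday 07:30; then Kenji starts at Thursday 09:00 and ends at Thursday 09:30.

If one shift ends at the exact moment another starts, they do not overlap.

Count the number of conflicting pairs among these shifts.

0

Sorted by start: Sana, Sofia, Hannah, Amara, Omar, Kenji, Marcus.
Sofia starts after Sana ends; Sana is clear from here.
Hannah starts after Sofia ends; Sofia is clear from here.
Amara starts after Hannah ends; Hannah is clear from here.
Omar starts after Amara ends; Amara is clear from here.
Kenji starts after Omar ends; Omar is clear from here.
Marcus starts exactly when Kenji ends (back-to-back, no overlap).
No pair overlaps.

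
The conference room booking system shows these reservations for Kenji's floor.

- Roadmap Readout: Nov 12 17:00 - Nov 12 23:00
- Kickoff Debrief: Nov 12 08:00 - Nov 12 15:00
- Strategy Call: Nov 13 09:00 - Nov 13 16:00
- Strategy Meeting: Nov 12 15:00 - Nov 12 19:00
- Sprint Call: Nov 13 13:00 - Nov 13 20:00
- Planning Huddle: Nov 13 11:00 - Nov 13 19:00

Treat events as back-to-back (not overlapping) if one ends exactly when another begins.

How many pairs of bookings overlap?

4

Check each pair: they overlap iff neither finishes before the other starts.
Sorted by start: Kickoff Debrief, Strategy Meeting, Roadmap Readout, Strategy Call, Planning Huddle, Sprint Call.
Strategy Meeting starts exactly when Kickoff Debrief ends (back-to-back, no overlap), so Kickoff Debrief has no further overlaps.
Roadmap Readout starts before Strategy Meeting ends → Strategy Meeting and Roadmap Readout overlap.
Strategy Call starts after Strategy Meeting ends, so Strategy Meeting has no further overlaps.
Strategy Call starts after Roadmap Readout ends, so Roadmap Readout has no further overlaps.
Planning Huddle starts before Strategy Call ends → Strategy Call and Planning Huddle overlap.
Sprint Call starts before Strategy Call ends → Strategy Call and Sprint Call overlap.
Sprint Call starts before Planning Huddle ends → Planning Huddle and Sprint Call overlap.
Overlapping pairs: Planning Huddle & Sprint Call, Planning Huddle & Strategy Call, Roadmap Readout & Strategy Meeting, Sprint Call & Strategy Call — 4 in total.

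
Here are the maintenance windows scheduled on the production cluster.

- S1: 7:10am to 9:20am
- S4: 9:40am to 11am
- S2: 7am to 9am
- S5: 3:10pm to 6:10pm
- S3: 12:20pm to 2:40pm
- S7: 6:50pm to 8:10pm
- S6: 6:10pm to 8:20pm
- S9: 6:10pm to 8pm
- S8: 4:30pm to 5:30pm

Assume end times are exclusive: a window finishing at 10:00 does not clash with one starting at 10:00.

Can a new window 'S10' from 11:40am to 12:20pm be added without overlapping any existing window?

S2: ends 9am at or before S10 starts 11:40am → clear.
S1: ends 9:20am at or before S10 starts 11:40am → clear.
S4: ends 11am at or before S10 starts 11:40am → clear.
S3: starts 12:20pm at or after S10 ends 12:20pm → clear.
S5: starts 3:10pm at or after S10 ends 12:20pm → clear.
S8: starts 4:30pm at or after S10 ends 12:20pm → clear.
S6: starts 6:10pm at or after S10 ends 12:20pm → clear.
S9: starts 6:10pm at or after S10 ends 12:20pm → clear.
S7: starts 6:50pm at or after S10 ends 12:20pm → clear.

Yes — the slot is free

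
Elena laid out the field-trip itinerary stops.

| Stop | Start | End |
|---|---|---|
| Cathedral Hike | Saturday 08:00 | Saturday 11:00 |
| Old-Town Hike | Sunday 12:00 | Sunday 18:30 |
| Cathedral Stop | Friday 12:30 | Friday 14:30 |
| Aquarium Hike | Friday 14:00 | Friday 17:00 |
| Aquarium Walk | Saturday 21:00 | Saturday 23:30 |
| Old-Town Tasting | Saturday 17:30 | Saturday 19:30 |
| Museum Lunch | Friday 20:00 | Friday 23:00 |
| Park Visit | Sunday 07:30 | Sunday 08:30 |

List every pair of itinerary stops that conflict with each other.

Sorted by start: Cathedral Stop, Aquarium Hike, Museum Lunch, Cathedral Hike, Old-Town Tasting, Aquarium Walk, Park Visit, Old-Town Hike.
Aquarium Hike starts before Cathedral Stop ends → Cathedral Stop and Aquarium Hike overlap.
Museum Lunch starts after Cathedral Stop ends — done with Cathedral Stop.
Museum Lunch starts after Aquarium Hike ends — done with Aquarium Hike.
Cathedral Hike starts after Museum Lunch ends — done with Museum Lunch.
Old-Town Tasting starts after Cathedral Hike ends — done with Cathedral Hike.
Aquarium Walk starts after Old-Town Tasting ends — done with Old-Town Tasting.
Park Visit starts after Aquarium Walk ends — done with Aquarium Walk.
Old-Town Hike starts after Park Visit ends.

Aquarium Hike & Cathedral Stop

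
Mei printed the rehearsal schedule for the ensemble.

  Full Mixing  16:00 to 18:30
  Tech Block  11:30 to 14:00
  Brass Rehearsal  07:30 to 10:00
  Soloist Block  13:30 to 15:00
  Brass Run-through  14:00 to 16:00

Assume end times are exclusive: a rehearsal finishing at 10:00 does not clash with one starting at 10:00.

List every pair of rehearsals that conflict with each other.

Brass Run-through & Soloist Block, Soloist Block & Tech Block

Sorted by start: Brass Rehearsal, Tech Block, Soloist Block, Brass Run-through, Full Mixing.
Tech Block starts after Brass Rehearsal ends — done with Brass Rehearsal.
Soloist Block starts before Tech Block ends → Tech Block and Soloist Block overlap.
Brass Run-through starts exactly when Tech Block ends (back-to-back, no overlap) — done with Tech Block.
Brass Run-through starts before Soloist Block ends → Soloist Block and Brass Run-through overlap.
Full Mixing starts after Soloist Block ends.
Full Mixing starts exactly when Brass Run-through ends (back-to-back, no overlap).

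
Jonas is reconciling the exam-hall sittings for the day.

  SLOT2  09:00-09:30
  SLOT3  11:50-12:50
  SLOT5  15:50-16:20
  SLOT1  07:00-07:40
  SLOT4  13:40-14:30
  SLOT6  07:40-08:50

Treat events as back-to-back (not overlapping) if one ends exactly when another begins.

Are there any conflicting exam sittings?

Sorted by start: SLOT1, SLOT6, SLOT2, SLOT3, SLOT4, SLOT5.
SLOT6 starts exactly when SLOT1 ends (back-to-back, no overlap), so nothing later overlaps SLOT1 either.
SLOT2 starts after SLOT6 ends, so nothing later overlaps SLOT6 either.
SLOT3 starts after SLOT2 ends, so nothing later overlaps SLOT2 either.
SLOT4 starts after SLOT3 ends, so nothing later overlaps SLOT3 either.
SLOT5 starts after SLOT4 ends.
Every pair is clear; the schedule has no overlaps.

No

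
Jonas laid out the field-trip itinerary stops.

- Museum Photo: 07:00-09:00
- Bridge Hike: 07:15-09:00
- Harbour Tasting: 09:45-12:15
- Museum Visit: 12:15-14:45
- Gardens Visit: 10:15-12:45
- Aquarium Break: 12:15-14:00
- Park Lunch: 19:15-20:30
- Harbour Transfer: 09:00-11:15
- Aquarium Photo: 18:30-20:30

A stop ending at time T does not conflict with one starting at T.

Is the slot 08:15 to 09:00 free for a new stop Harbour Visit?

Museum Photo: starts 07:00 before Harbour Visit ends 09:00, and ends 09:00 after Harbour Visit starts 08:15 → overlap.
Bridge Hike: starts 07:15 before Harbour Visit ends 09:00, and ends 09:00 after Harbour Visit starts 08:15 → overlap.
Harbour Transfer: starts 09:00 at or after Harbour Visit ends 09:00 → clear.
Harbour Tasting: starts 09:45 at or after Harbour Visit ends 09:00 → clear.
Gardens Visit: starts 10:15 at or after Harbour Visit ends 09:00 → clear.
Museum Visit: starts 12:15 at or after Harbour Visit ends 09:00 → clear.
Aquarium Break: starts 12:15 at or after Harbour Visit ends 09:00 → clear.
Aquarium Photo: starts 18:30 at or after Harbour Visit ends 09:00 → clear.
Park Lunch: starts 19:15 at or after Harbour Visit ends 09:00 → clear.
Harbour Visit overlaps Museum Photo, Bridge Hike.

No — it overlaps Bridge Hike, Museum Photo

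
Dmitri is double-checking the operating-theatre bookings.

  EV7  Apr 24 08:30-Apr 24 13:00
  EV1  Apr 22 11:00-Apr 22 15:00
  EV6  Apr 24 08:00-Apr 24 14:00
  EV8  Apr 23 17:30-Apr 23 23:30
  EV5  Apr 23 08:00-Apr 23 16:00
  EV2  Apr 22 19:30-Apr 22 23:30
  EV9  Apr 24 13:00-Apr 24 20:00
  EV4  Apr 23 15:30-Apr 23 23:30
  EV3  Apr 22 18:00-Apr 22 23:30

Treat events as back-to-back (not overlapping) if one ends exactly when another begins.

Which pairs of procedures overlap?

EV2 & EV3, EV4 & EV5, EV4 & EV8, EV6 & EV7, EV6 & EV9

Two intervals overlap when each starts before the other ends.
Sorted by start: EV1, EV3, EV2, EV5, EV4, EV8, EV6, EV7, EV9.
EV3 starts after EV1 ends; EV1 is clear from here.
EV2 starts before EV3 ends → EV3 and EV2 overlap.
EV5 starts after EV3 ends; EV3 is clear from here.
EV5 starts after EV2 ends; EV2 is clear from here.
EV4 starts before EV5 ends → EV5 and EV4 overlap.
EV8 starts after EV5 ends; EV5 is clear from here.
EV8 starts before EV4 ends → EV4 and EV8 overlap.
EV6 starts after EV4 ends; EV4 is clear from here.
EV6 starts after EV8 ends; EV8 is clear from here.
EV7 starts before EV6 ends → EV6 and EV7 overlap.
EV9 starts before EV6 ends → EV6 and EV9 overlap.
EV9 starts exactly when EV7 ends (back-to-back, no overlap).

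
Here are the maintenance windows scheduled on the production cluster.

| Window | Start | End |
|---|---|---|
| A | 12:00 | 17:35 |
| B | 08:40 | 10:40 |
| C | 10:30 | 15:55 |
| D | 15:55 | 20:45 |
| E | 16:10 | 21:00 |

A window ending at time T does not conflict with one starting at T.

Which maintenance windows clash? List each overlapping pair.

A & C, A & D, A & E, B & C, D & E

Sorted by start: B, C, A, D, E.
C starts before B ends → B and C overlap.
A starts after B ends, so nothing later overlaps B either.
A starts before C ends → C and A overlap.
D starts exactly when C ends (back-to-back, no overlap), so nothing later overlaps C either.
D starts before A ends → A and D overlap.
E starts before A ends → A and E overlap.
E starts before D ends → D and E overlap.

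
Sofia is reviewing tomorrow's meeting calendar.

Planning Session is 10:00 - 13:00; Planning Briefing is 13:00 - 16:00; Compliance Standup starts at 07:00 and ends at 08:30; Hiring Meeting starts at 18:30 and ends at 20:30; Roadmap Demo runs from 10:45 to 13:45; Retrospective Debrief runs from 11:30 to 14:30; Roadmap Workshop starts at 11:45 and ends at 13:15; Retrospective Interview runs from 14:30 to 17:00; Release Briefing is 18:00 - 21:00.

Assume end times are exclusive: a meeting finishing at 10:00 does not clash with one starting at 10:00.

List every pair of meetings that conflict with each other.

Hiring Meeting & Release Briefing, Planning Briefing & Retrospective Debrief, Planning Briefing & Retrospective Interview, Planning Briefing & Roadmap Demo, Planning Briefing & Roadmap Workshop, Planning Session & Retrospective Debrief, Planning Session & Roadmap Demo, Planning Session & Roadmap Workshop, Retrospective Debrief & Roadmap Demo, Retrospective Debrief & Roadmap Workshop, Roadmap Demo & Roadmap Workshop

Sorted by start: Compliance Standup, Planning Session, Roadmap Demo, Retrospective Debrief, Roadmap Workshop, Planning Briefing, Retrospective Interview, Release Briefing, Hiring Meeting.
Planning Session starts after Compliance Standup ends, so Compliance Standup has no further overlaps.
Roadmap Demo starts before Planning Session ends → Planning Session and Roadmap Demo overlap.
Retrospective Debrief starts before Planning Session ends → Planning Session and Retrospective Debrief overlap.
Roadmap Workshop starts before Planning Session ends → Planning Session and Roadmap Workshop overlap.
Planning Briefing starts exactly when Planning Session ends (back-to-back, no overlap), so Planning Session has no further overlaps.
Retrospective Debrief starts before Roadmap Demo ends → Roadmap Demo and Retrospective Debrief overlap.
Roadmap Workshop starts before Roadmap Demo ends → Roadmap Demo and Roadmap Workshop overlap.
Planning Briefing starts before Roadmap Demo ends → Roadmap Demo and Planning Briefing overlap.
Retrospective Interview starts after Roadmap Demo ends, so Roadmap Demo has no further overlaps.
Roadmap Workshop starts before Retrospective Debrief ends → Retrospective Debrief and Roadmap Workshop overlap.
Planning Briefing starts before Retrospective Debrief ends → Retrospective Debrief and Planning Briefing overlap.
Retrospective Interview starts exactly when Retrospective Debrief ends (back-to-back, no overlap), so Retrospective Debrief has no further overlaps.
Planning Briefing starts before Roadmap Workshop ends → Roadmap Workshop and Planning Briefing overlap.
Retrospective Interview starts after Roadmap Workshop ends, so Roadmap Workshop has no further overlaps.
Retrospective Interview starts before Planning Briefing ends → Planning Briefing and Retrospective Interview overlap.
Release Briefing starts after Planning Briefing ends, so Planning Briefing has no further overlaps.
Release Briefing starts after Retrospective Interview ends, so Retrospective Interview has no further overlaps.
Hiring Meeting starts before Release Briefing ends → Release Briefing and Hiring Meeting overlap.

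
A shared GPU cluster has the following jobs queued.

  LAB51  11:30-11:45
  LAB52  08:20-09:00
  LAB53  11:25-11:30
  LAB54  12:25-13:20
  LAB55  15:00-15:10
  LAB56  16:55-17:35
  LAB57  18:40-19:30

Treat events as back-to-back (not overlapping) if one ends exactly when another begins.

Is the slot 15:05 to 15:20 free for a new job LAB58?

No — it overlaps LAB55

LAB52: ends 09:00 at or before LAB58 starts 15:05 → clear.
LAB53: ends 11:30 at or before LAB58 starts 15:05 → clear.
LAB51: ends 11:45 at or before LAB58 starts 15:05 → clear.
LAB54: ends 13:20 at or before LAB58 starts 15:05 → clear.
LAB55: starts 15:00 before LAB58 ends 15:20, and ends 15:10 after LAB58 starts 15:05 → overlap.
LAB56: starts 16:55 at or after LAB58 ends 15:20 → clear.
LAB57: starts 18:40 at or after LAB58 ends 15:20 → clear.
LAB58 overlaps LAB55.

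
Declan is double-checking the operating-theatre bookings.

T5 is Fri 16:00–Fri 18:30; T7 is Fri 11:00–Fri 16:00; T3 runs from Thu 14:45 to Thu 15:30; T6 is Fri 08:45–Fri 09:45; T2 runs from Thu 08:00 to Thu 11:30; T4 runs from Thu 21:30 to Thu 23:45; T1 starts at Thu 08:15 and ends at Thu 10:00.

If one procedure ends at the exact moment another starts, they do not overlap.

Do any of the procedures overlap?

Yes

Two intervals overlap when each starts before the other ends.
Sorted by start: T2, T1, T3, T4, T6, T7, T5.
T1 starts before T2 ends → T2 and T1 overlap.
That's a conflict, so the schedule is not conflict-free.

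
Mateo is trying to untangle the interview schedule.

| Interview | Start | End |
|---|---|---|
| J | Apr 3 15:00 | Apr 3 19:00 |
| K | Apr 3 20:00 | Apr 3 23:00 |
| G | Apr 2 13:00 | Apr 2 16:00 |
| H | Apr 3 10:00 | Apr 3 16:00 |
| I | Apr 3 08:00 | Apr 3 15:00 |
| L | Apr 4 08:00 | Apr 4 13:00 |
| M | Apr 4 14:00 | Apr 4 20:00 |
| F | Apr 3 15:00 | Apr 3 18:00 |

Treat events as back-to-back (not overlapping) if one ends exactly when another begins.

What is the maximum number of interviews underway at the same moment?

3

Sweep the timeline, counting +1 at each start and −1 at each end (ends before starts at a tie):
Apr 2 13:00 start G → 1
Apr 2 16:00 end G → 0
Apr 3 08:00 start I → 1
Apr 3 10:00 start H → 2
Apr 3 15:00 end I → 1
Apr 3 15:00 start F → 2
Apr 3 15:00 start J → 3
Apr 3 16:00 end H → 2
Apr 3 18:00 end F → 1
Apr 3 19:00 end J → 0
Apr 3 20:00 start K → 1
Apr 3 23:00 end K → 0
Apr 4 08:00 start L → 1
Apr 4 13:00 end L → 0
Apr 4 14:00 start M → 1
Apr 4 20:00 end M → 0
Peak is 3, at Apr 3 15:00 (F, H, J).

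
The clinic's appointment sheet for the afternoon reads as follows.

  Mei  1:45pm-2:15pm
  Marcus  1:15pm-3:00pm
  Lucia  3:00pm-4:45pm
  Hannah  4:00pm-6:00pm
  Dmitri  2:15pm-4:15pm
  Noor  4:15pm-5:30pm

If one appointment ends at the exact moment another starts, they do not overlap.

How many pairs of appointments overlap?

7

Check each pair: they overlap iff neither finishes before the other starts.
Sorted by start: Marcus, Mei, Dmitri, Lucia, Hannah, Noor.
Mei starts before Marcus ends → Marcus and Mei overlap.
Dmitri starts before Marcus ends → Marcus and Dmitri overlap.
Lucia starts exactly when Marcus ends (back-to-back, no overlap), so nothing later overlaps Marcus either.
Dmitri starts exactly when Mei ends (back-to-back, no overlap), so nothing later overlaps Mei either.
Lucia starts before Dmitri ends → Dmitri and Lucia overlap.
Hannah starts before Dmitri ends → Dmitri and Hannah overlap.
Noor starts exactly when Dmitri ends (back-to-back, no overlap).
Hannah starts before Lucia ends → Lucia and Hannah overlap.
Noor starts before Lucia ends → Lucia and Noor overlap.
Noor starts before Hannah ends → Hannah and Noor overlap.
Overlapping pairs: Dmitri & Hannah, Dmitri & Lucia, Dmitri & Marcus, Hannah & Lucia, Hannah & Noor, Lucia & Noor, Marcus & Mei — 7 in total.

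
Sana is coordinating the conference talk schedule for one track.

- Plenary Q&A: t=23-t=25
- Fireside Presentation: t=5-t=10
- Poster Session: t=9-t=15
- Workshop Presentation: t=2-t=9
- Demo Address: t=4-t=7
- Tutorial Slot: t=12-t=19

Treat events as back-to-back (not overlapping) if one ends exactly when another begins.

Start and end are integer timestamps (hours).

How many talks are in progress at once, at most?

Walk through starts and ends in time order (an end at T is processed before a start at T):
t=2 start Workshop Presentation → 1
t=4 start Demo Address → 2
t=5 start Fireside Presentation → 3
t=7 end Demo Address → 2
t=9 end Workshop Presentation → 1
t=9 start Poster Session → 2
t=10 end Fireside Presentation → 1
t=12 start Tutorial Slot → 2
t=15 end Poster Session → 1
t=19 end Tutorial Slot → 0
t=23 start Plenary Q&A → 1
t=25 end Plenary Q&A → 0
Peak is 3, at t=5 (Demo Address, Fireside Presentation, Workshop Presentation).

3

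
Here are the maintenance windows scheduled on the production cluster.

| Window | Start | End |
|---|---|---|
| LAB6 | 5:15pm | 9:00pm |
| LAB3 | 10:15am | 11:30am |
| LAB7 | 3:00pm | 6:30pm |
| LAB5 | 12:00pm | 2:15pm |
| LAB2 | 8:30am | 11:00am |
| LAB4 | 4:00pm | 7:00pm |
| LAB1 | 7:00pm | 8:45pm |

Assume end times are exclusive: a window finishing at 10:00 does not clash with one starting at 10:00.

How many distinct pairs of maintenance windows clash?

Sorted by start: LAB2, LAB3, LAB5, LAB7, LAB4, LAB6, LAB1.
LAB3 starts before LAB2 ends → LAB2 and LAB3 overlap.
LAB5 starts after LAB2 ends — done with LAB2.
LAB5 starts after LAB3 ends — done with LAB3.
LAB7 starts after LAB5 ends — done with LAB5.
LAB4 starts before LAB7 ends → LAB7 and LAB4 overlap.
LAB6 starts before LAB7 ends → LAB7 and LAB6 overlap.
LAB1 starts after LAB7 ends.
LAB6 starts before LAB4 ends → LAB4 and LAB6 overlap.
LAB1 starts exactly when LAB4 ends (back-to-back, no overlap).
LAB1 starts before LAB6 ends → LAB6 and LAB1 overlap.
Overlapping pairs: LAB1 & LAB6, LAB2 & LAB3, LAB4 & LAB6, LAB4 & LAB7, LAB6 & LAB7 — 5 in total.

5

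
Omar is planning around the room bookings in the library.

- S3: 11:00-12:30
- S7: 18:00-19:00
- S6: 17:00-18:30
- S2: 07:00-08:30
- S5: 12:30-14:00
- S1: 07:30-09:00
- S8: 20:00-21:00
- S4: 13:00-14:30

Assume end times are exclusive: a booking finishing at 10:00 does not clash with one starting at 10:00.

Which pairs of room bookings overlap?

Sorted by start: S2, S1, S3, S5, S4, S6, S7, S8.
S1 starts before S2 ends → S2 and S1 overlap.
S3 starts after S2 ends; S2 is clear from here.
S3 starts after S1 ends; S1 is clear from here.
S5 starts exactly when S3 ends (back-to-back, no overlap); S3 is clear from here.
S4 starts before S5 ends → S5 and S4 overlap.
S6 starts after S5 ends; S5 is clear from here.
S6 starts after S4 ends; S4 is clear from here.
S7 starts before S6 ends → S6 and S7 overlap.
S8 starts after S6 ends.
S8 starts after S7 ends.

S1 & S2, S4 & S5, S6 & S7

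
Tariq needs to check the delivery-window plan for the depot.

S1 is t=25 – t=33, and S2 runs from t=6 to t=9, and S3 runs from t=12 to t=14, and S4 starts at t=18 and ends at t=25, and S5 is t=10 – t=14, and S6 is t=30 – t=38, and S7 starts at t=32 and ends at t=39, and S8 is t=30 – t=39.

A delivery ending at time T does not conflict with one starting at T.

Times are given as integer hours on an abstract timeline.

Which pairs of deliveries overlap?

Sorted by start: S2, S5, S3, S4, S1, S6, S8, S7.
S5 starts after S2 ends — done with S2.
S3 starts before S5 ends → S5 and S3 overlap.
S4 starts after S5 ends — done with S5.
S4 starts after S3 ends — done with S3.
S1 starts exactly when S4 ends (back-to-back, no overlap) — done with S4.
S6 starts before S1 ends → S1 and S6 overlap.
S8 starts before S1 ends → S1 and S8 overlap.
S7 starts before S1 ends → S1 and S7 overlap.
S8 starts before S6 ends → S6 and S8 overlap.
S7 starts before S6 ends → S6 and S7 overlap.
S7 starts before S8 ends → S8 and S7 overlap.

S1 & S6, S1 & S7, S1 & S8, S3 & S5, S6 & S7, S6 & S8, S7 & S8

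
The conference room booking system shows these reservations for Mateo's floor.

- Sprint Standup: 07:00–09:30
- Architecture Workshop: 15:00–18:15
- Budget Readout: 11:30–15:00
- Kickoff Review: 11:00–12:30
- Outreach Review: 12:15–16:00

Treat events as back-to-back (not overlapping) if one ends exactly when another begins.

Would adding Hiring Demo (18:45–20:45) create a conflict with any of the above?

No — it doesn't clash with anything

Sprint Standup: ends 09:30 at or before Hiring Demo starts 18:45 → clear.
Kickoff Review: ends 12:30 at or before Hiring Demo starts 18:45 → clear.
Budget Readout: ends 15:00 at or before Hiring Demo starts 18:45 → clear.
Outreach Review: ends 16:00 at or before Hiring Demo starts 18:45 → clear.
Architecture Workshop: ends 18:15 at or before Hiring Demo starts 18:45 → clear.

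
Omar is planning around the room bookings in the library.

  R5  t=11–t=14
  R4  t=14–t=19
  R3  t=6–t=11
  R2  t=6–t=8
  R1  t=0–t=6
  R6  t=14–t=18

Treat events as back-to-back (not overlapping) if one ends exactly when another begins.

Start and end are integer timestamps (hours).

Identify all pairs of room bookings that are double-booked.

R2 & R3, R4 & R6

Sorted by start: R1, R2, R3, R5, R4, R6.
R2 starts exactly when R1 ends (back-to-back, no overlap); R1 is clear from here.
R3 starts before R2 ends → R2 and R3 overlap.
R5 starts after R2 ends; R2 is clear from here.
R5 starts exactly when R3 ends (back-to-back, no overlap); R3 is clear from here.
R4 starts exactly when R5 ends (back-to-back, no overlap); R5 is clear from here.
R6 starts before R4 ends → R4 and R6 overlap.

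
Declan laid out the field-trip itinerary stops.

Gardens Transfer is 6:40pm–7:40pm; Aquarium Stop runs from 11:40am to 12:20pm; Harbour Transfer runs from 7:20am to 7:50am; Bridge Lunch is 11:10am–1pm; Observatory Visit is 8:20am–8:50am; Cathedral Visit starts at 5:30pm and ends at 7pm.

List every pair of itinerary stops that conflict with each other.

Two intervals overlap when each starts before the other ends.
Sorted by start: Harbour Transfer, Observatory Visit, Bridge Lunch, Aquarium Stop, Cathedral Visit, Gardens Transfer.
Observatory Visit starts after Harbour Transfer ends, so nothing later overlaps Harbour Transfer either.
Bridge Lunch starts after Observatory Visit ends, so nothing later overlaps Observatory Visit either.
Aquarium Stop starts before Bridge Lunch ends → Bridge Lunch and Aquarium Stop overlap.
Cathedral Visit starts after Bridge Lunch ends, so nothing later overlaps Bridge Lunch either.
Cathedral Visit starts after Aquarium Stop ends, so nothing later overlaps Aquarium Stop either.
Gardens Transfer starts before Cathedral Visit ends → Cathedral Visit and Gardens Transfer overlap.

Aquarium Stop & Bridge Lunch, Cathedral Visit & Gardens Transfer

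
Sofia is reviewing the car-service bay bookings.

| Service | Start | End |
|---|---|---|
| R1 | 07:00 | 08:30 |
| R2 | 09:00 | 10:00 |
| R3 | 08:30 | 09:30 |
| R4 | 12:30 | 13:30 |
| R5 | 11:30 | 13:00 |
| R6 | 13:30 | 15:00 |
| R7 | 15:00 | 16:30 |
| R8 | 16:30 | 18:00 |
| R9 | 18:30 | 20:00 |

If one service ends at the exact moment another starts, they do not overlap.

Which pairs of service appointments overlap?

Check each pair: they overlap iff neither finishes before the other starts.
Sorted by start: R1, R3, R2, R5, R4, R6, R7, R8, R9.
R3 starts exactly when R1 ends (back-to-back, no overlap); R1 is clear from here.
R2 starts before R3 ends → R3 and R2 overlap.
R5 starts after R3 ends; R3 is clear from here.
R5 starts after R2 ends; R2 is clear from here.
R4 starts before R5 ends → R5 and R4 overlap.
R6 starts after R5 ends; R5 is clear from here.
R6 starts exactly when R4 ends (back-to-back, no overlap); R4 is clear from here.
R7 starts exactly when R6 ends (back-to-back, no overlap); R6 is clear from here.
R8 starts exactly when R7 ends (back-to-back, no overlap); R7 is clear from here.
R9 starts after R8 ends.

R2 & R3, R4 & R5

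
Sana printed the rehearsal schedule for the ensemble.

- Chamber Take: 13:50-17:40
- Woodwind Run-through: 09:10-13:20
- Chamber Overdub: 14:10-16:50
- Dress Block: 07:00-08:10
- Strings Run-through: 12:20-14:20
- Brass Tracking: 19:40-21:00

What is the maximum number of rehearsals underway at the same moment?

3

Sort all start/end points and keep a running count:
07:00 start Dress Block → 1
08:10 end Dress Block → 0
09:10 start Woodwind Run-through → 1
12:20 start Strings Run-through → 2
13:20 end Woodwind Run-through → 1
13:50 start Chamber Take → 2
14:10 start Chamber Overdub → 3
14:20 end Strings Run-through → 2
16:50 end Chamber Overdub → 1
17:40 end Chamber Take → 0
19:40 start Brass Tracking → 1
21:00 end Brass Tracking → 0
Peak is 3, at 14:10 (Chamber Overdub, Chamber Take, Strings Run-through).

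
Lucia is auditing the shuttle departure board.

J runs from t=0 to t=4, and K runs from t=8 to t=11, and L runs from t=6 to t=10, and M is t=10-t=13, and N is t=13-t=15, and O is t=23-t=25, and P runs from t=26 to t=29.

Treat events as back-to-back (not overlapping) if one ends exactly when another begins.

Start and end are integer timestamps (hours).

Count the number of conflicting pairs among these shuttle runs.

Two intervals overlap when each starts before the other ends.
Sorted by start: J, L, K, M, N, O, P.
L starts after J ends, so nothing later overlaps J either.
K starts before L ends → L and K overlap.
M starts exactly when L ends (back-to-back, no overlap), so nothing later overlaps L either.
M starts before K ends → K and M overlap.
N starts after K ends, so nothing later overlaps K either.
N starts exactly when M ends (back-to-back, no overlap), so nothing later overlaps M either.
O starts after N ends, so nothing later overlaps N either.
P starts after O ends.
Overlapping pairs: K & L, K & M — 2 in total.

2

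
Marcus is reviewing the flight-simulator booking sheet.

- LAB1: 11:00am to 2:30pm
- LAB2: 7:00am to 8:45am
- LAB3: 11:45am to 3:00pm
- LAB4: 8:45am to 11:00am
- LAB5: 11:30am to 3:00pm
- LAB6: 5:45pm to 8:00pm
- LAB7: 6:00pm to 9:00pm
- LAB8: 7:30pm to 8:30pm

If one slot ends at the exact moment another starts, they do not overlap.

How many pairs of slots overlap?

Sorted by start: LAB2, LAB4, LAB1, LAB5, LAB3, LAB6, LAB7, LAB8.
LAB4 starts exactly when LAB2 ends (back-to-back, no overlap), so LAB2 has no further overlaps.
LAB1 starts exactly when LAB4 ends (back-to-back, no overlap), so LAB4 has no further overlaps.
LAB5 starts before LAB1 ends → LAB1 and LAB5 overlap.
LAB3 starts before LAB1 ends → LAB1 and LAB3 overlap.
LAB6 starts after LAB1 ends, so LAB1 has no further overlaps.
LAB3 starts before LAB5 ends → LAB5 and LAB3 overlap.
LAB6 starts after LAB5 ends, so LAB5 has no further overlaps.
LAB6 starts after LAB3 ends, so LAB3 has no further overlaps.
LAB7 starts before LAB6 ends → LAB6 and LAB7 overlap.
LAB8 starts before LAB6 ends → LAB6 and LAB8 overlap.
LAB8 starts before LAB7 ends → LAB7 and LAB8 overlap.
Overlapping pairs: LAB1 & LAB3, LAB1 & LAB5, LAB3 & LAB5, LAB6 & LAB7, LAB6 & LAB8, LAB7 & LAB8 — 6 in total.

6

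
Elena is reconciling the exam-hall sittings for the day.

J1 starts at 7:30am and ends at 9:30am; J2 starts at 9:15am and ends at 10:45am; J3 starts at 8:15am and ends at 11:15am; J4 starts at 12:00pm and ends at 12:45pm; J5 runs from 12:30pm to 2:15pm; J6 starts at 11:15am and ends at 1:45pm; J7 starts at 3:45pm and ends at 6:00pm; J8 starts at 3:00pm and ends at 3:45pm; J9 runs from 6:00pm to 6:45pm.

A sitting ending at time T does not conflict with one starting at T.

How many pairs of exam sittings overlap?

6

Check each pair: they overlap iff neither finishes before the other starts.
Sorted by start: J1, J3, J2, J6, J4, J5, J8, J7, J9.
J3 starts before J1 ends → J1 and J3 overlap.
J2 starts before J1 ends → J1 and J2 overlap.
J6 starts after J1 ends; J1 is clear from here.
J2 starts before J3 ends → J3 and J2 overlap.
J6 starts exactly when J3 ends (back-to-back, no overlap); J3 is clear from here.
J6 starts after J2 ends; J2 is clear from here.
J4 starts before J6 ends → J6 and J4 overlap.
J5 starts before J6 ends → J6 and J5 overlap.
J8 starts after J6 ends; J6 is clear from here.
J5 starts before J4 ends → J4 and J5 overlap.
J8 starts after J4 ends; J4 is clear from here.
J8 starts after J5 ends; J5 is clear from here.
J7 starts exactly when J8 ends (back-to-back, no overlap); J8 is clear from here.
J9 starts exactly when J7 ends (back-to-back, no overlap).
Overlapping pairs: J1 & J2, J1 & J3, J2 & J3, J4 & J5, J4 & J6, J5 & J6 — 6 in total.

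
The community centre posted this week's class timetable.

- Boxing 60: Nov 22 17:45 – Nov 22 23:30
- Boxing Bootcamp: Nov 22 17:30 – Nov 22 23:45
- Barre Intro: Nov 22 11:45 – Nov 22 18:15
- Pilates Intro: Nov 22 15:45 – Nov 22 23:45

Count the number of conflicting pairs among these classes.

Sorted by start: Barre Intro, Pilates Intro, Boxing Bootcamp, Boxing 60.
Pilates Intro starts before Barre Intro ends → Barre Intro and Pilates Intro overlap.
Boxing Bootcamp starts before Barre Intro ends → Barre Intro and Boxing Bootcamp overlap.
Boxing 60 starts before Barre Intro ends → Barre Intro and Boxing 60 overlap.
Boxing Bootcamp starts before Pilates Intro ends → Pilates Intro and Boxing Bootcamp overlap.
Boxing 60 starts before Pilates Intro ends → Pilates Intro and Boxing 60 overlap.
Boxing 60 starts before Boxing Bootcamp ends → Boxing Bootcamp and Boxing 60 overlap.
Overlapping pairs: Barre Intro & Boxing 60, Barre Intro & Boxing Bootcamp, Barre Intro & Pilates Intro, Boxing 60 & Boxing Bootcamp, Boxing 60 & Pilates Intro, Boxing Bootcamp & Pilates Intro — 6 in total.

6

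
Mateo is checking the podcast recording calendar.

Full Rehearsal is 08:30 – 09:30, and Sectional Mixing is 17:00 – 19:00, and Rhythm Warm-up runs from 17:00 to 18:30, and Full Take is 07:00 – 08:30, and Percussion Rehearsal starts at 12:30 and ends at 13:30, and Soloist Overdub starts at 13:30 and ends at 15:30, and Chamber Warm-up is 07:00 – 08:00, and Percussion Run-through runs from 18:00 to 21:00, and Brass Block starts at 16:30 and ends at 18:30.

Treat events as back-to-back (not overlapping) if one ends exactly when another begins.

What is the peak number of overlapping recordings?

4

Walk through starts and ends in time order (an end at T is processed before a start at T):
07:00 start Chamber Warm-up → 1
07:00 start Full Take → 2
08:00 end Chamber Warm-up → 1
08:30 end Full Take → 0
08:30 start Full Rehearsal → 1
09:30 end Full Rehearsal → 0
12:30 start Percussion Rehearsal → 1
13:30 end Percussion Rehearsal → 0
13:30 start Soloist Overdub → 1
15:30 end Soloist Overdub → 0
16:30 start Brass Block → 1
17:00 start Rhythm Warm-up → 2
17:00 start Sectional Mixing → 3
18:00 start Percussion Run-through → 4
18:30 end Brass Block → 3
18:30 end Rhythm Warm-up → 2
19:00 end Sectional Mixing → 1
21:00 end Percussion Run-through → 0
Peak is 4, at 18:00 (Brass Block, Percussion Run-through, Rhythm Warm-up, Sectional Mixing).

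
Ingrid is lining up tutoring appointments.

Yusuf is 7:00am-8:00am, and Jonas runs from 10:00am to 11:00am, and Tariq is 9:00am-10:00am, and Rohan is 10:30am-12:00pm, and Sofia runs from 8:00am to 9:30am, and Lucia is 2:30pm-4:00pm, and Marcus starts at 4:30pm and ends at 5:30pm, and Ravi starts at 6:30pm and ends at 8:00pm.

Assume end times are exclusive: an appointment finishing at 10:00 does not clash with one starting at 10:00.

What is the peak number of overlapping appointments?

2

Walk through starts and ends in time order (an end at T is processed before a start at T):
7:00am start Yusuf → 1
8:00am end Yusuf → 0
8:00am start Sofia → 1
9:00am start Tariq → 2
9:30am end Sofia → 1
10:00am end Tariq → 0
10:00am start Jonas → 1
10:30am start Rohan → 2
11:00am end Jonas → 1
12:00pm end Rohan → 0
2:30pm start Lucia → 1
4:00pm end Lucia → 0
4:30pm start Marcus → 1
5:30pm end Marcus → 0
6:30pm start Ravi → 1
8:00pm end Ravi → 0
Peak is 2, at 9:00am (Sofia, Tariq).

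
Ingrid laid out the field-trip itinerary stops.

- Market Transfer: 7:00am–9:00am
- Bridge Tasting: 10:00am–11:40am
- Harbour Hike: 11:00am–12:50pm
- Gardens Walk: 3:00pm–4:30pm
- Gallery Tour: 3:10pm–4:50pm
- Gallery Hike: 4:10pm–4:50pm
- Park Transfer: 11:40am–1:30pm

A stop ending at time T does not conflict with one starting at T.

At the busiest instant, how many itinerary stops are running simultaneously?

Sweep the timeline, counting +1 at each start and −1 at each end (ends before starts at a tie):
7:00am start Market Transfer → 1
9:00am end Market Transfer → 0
10:00am start Bridge Tasting → 1
11:00am start Harbour Hike → 2
11:40am end Bridge Tasting → 1
11:40am start Park Transfer → 2
12:50pm end Harbour Hike → 1
1:30pm end Park Transfer → 0
3:00pm start Gardens Walk → 1
3:10pm start Gallery Tour → 2
4:10pm start Gallery Hike → 3
4:30pm end Gardens Walk → 2
4:50pm end Gallery Hike → 1
4:50pm end Gallery Tour → 0
Peak is 3, at 4:10pm (Gallery Hike, Gallery Tour, Gardens Walk).

3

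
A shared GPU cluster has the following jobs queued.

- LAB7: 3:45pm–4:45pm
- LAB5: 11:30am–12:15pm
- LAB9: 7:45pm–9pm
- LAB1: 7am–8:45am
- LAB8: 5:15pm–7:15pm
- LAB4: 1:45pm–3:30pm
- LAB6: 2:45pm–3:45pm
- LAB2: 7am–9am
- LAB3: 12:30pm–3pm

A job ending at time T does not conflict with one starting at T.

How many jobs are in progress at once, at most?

Sort all start/end points and keep a running count:
7am start LAB1 → 1
7am start LAB2 → 2
8:45am end LAB1 → 1
9am end LAB2 → 0
11:30am start LAB5 → 1
12:15pm end LAB5 → 0
12:30pm start LAB3 → 1
1:45pm start LAB4 → 2
2:45pm start LAB6 → 3
3pm end LAB3 → 2
3:30pm end LAB4 → 1
3:45pm end LAB6 → 0
3:45pm start LAB7 → 1
4:45pm end LAB7 → 0
5:15pm start LAB8 → 1
7:15pm end LAB8 → 0
7:45pm start LAB9 → 1
9pm end LAB9 → 0
Peak is 3, at 2:45pm (LAB3, LAB4, LAB6).

3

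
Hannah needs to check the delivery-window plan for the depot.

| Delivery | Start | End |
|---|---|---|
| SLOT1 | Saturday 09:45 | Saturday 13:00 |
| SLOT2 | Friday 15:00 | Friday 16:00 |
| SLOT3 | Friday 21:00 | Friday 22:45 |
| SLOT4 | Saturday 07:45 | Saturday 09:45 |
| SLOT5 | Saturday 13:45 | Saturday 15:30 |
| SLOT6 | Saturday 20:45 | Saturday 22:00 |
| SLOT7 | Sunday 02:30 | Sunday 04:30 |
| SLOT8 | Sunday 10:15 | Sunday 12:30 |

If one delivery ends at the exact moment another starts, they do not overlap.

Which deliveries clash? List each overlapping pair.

Check each pair: they overlap iff neither finishes before the other starts.
Sorted by start: SLOT2, SLOT3, SLOT4, SLOT1, SLOT5, SLOT6, SLOT7, SLOT8.
SLOT3 starts after SLOT2 ends, so nothing later overlaps SLOT2 either.
SLOT4 starts after SLOT3 ends, so nothing later overlaps SLOT3 either.
SLOT1 starts exactly when SLOT4 ends (back-to-back, no overlap), so nothing later overlaps SLOT4 either.
SLOT5 starts after SLOT1 ends, so nothing later overlaps SLOT1 either.
SLOT6 starts after SLOT5 ends, so nothing later overlaps SLOT5 either.
SLOT7 starts after SLOT6 ends, so nothing later overlaps SLOT6 either.
SLOT8 starts after SLOT7 ends.

no conflicts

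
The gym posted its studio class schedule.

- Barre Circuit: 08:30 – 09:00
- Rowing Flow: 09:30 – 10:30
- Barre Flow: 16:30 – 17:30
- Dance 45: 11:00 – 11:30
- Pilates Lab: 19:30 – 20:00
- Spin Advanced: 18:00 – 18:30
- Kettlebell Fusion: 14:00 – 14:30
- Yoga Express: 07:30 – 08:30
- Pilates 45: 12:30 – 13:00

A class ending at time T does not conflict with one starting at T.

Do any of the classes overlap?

Two intervals overlap when each starts before the other ends.
Sorted by start: Yoga Express, Barre Circuit, Rowing Flow, Dance 45, Pilates 45, Kettlebell Fusion, Barre Flow, Spin Advanced, Pilates Lab.
Barre Circuit starts exactly when Yoga Express ends (back-to-back, no overlap), so nothing later overlaps Yoga Express either.
Rowing Flow starts after Barre Circuit ends, so nothing later overlaps Barre Circuit either.
Dance 45 starts after Rowing Flow ends, so nothing later overlaps Rowing Flow either.
Pilates 45 starts after Dance 45 ends, so nothing later overlaps Dance 45 either.
Kettlebell Fusion starts after Pilates 45 ends, so nothing later overlaps Pilates 45 either.
Barre Flow starts after Kettlebell Fusion ends, so nothing later overlaps Kettlebell Fusion either.
Spin Advanced starts after Barre Flow ends, so nothing later overlaps Barre Flow either.
Pilates Lab starts after Spin Advanced ends.
Every pair is clear; the schedule has no overlaps.

No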